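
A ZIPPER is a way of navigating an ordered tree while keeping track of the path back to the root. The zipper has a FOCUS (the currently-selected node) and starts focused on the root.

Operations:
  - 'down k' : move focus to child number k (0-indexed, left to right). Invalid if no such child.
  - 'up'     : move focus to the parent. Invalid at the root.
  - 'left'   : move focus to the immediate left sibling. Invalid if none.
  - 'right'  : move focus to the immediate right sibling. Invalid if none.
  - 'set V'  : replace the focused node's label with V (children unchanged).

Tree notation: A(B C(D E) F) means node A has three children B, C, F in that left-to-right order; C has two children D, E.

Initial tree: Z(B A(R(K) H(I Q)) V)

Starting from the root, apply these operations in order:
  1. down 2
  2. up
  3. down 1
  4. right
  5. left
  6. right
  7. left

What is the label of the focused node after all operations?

Step 1 (down 2): focus=V path=2 depth=1 children=[] left=['B', 'A'] right=[] parent=Z
Step 2 (up): focus=Z path=root depth=0 children=['B', 'A', 'V'] (at root)
Step 3 (down 1): focus=A path=1 depth=1 children=['R', 'H'] left=['B'] right=['V'] parent=Z
Step 4 (right): focus=V path=2 depth=1 children=[] left=['B', 'A'] right=[] parent=Z
Step 5 (left): focus=A path=1 depth=1 children=['R', 'H'] left=['B'] right=['V'] parent=Z
Step 6 (right): focus=V path=2 depth=1 children=[] left=['B', 'A'] right=[] parent=Z
Step 7 (left): focus=A path=1 depth=1 children=['R', 'H'] left=['B'] right=['V'] parent=Z

Answer: A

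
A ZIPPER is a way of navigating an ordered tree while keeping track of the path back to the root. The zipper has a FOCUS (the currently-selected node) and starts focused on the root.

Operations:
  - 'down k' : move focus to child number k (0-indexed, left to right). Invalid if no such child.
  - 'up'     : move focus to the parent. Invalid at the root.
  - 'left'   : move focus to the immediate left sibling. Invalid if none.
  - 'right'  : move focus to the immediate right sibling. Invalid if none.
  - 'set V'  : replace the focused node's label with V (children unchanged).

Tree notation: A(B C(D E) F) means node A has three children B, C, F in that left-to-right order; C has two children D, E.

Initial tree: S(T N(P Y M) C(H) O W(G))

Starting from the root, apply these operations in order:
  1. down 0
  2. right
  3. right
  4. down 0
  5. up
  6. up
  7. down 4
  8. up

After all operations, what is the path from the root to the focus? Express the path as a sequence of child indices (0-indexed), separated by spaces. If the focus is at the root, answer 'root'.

Step 1 (down 0): focus=T path=0 depth=1 children=[] left=[] right=['N', 'C', 'O', 'W'] parent=S
Step 2 (right): focus=N path=1 depth=1 children=['P', 'Y', 'M'] left=['T'] right=['C', 'O', 'W'] parent=S
Step 3 (right): focus=C path=2 depth=1 children=['H'] left=['T', 'N'] right=['O', 'W'] parent=S
Step 4 (down 0): focus=H path=2/0 depth=2 children=[] left=[] right=[] parent=C
Step 5 (up): focus=C path=2 depth=1 children=['H'] left=['T', 'N'] right=['O', 'W'] parent=S
Step 6 (up): focus=S path=root depth=0 children=['T', 'N', 'C', 'O', 'W'] (at root)
Step 7 (down 4): focus=W path=4 depth=1 children=['G'] left=['T', 'N', 'C', 'O'] right=[] parent=S
Step 8 (up): focus=S path=root depth=0 children=['T', 'N', 'C', 'O', 'W'] (at root)

Answer: root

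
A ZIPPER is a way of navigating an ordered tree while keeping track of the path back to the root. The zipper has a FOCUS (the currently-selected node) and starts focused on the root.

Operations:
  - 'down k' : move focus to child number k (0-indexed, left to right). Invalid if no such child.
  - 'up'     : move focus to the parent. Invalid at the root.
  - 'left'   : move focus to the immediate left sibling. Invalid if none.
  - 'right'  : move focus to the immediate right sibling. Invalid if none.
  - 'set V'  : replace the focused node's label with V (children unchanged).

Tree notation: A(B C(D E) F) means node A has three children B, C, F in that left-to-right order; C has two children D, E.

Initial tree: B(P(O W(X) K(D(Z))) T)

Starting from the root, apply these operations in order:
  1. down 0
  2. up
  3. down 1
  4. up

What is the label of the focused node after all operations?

Answer: B

Derivation:
Step 1 (down 0): focus=P path=0 depth=1 children=['O', 'W', 'K'] left=[] right=['T'] parent=B
Step 2 (up): focus=B path=root depth=0 children=['P', 'T'] (at root)
Step 3 (down 1): focus=T path=1 depth=1 children=[] left=['P'] right=[] parent=B
Step 4 (up): focus=B path=root depth=0 children=['P', 'T'] (at root)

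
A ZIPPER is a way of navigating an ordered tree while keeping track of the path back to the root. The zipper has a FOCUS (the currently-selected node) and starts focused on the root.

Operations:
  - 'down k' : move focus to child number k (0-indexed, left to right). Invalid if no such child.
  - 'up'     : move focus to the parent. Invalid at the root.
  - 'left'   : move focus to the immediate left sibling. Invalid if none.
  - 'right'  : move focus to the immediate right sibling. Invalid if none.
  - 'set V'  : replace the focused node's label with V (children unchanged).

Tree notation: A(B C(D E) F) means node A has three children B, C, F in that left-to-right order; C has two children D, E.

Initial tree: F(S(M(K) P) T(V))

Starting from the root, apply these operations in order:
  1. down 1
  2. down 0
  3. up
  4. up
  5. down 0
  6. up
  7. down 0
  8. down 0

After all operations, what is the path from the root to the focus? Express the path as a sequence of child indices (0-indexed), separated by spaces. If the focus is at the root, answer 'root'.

Answer: 0 0

Derivation:
Step 1 (down 1): focus=T path=1 depth=1 children=['V'] left=['S'] right=[] parent=F
Step 2 (down 0): focus=V path=1/0 depth=2 children=[] left=[] right=[] parent=T
Step 3 (up): focus=T path=1 depth=1 children=['V'] left=['S'] right=[] parent=F
Step 4 (up): focus=F path=root depth=0 children=['S', 'T'] (at root)
Step 5 (down 0): focus=S path=0 depth=1 children=['M', 'P'] left=[] right=['T'] parent=F
Step 6 (up): focus=F path=root depth=0 children=['S', 'T'] (at root)
Step 7 (down 0): focus=S path=0 depth=1 children=['M', 'P'] left=[] right=['T'] parent=F
Step 8 (down 0): focus=M path=0/0 depth=2 children=['K'] left=[] right=['P'] parent=S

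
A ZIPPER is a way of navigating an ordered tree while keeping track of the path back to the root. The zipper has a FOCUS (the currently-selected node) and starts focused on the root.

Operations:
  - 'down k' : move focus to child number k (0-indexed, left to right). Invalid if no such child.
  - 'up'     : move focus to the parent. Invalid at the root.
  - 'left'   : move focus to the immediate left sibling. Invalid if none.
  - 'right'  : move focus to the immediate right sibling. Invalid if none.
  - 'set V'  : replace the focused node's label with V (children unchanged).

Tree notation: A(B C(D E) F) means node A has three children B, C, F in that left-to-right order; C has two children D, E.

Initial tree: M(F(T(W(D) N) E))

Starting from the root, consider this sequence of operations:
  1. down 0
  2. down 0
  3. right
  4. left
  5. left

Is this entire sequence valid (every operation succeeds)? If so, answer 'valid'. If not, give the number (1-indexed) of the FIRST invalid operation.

Step 1 (down 0): focus=F path=0 depth=1 children=['T', 'E'] left=[] right=[] parent=M
Step 2 (down 0): focus=T path=0/0 depth=2 children=['W', 'N'] left=[] right=['E'] parent=F
Step 3 (right): focus=E path=0/1 depth=2 children=[] left=['T'] right=[] parent=F
Step 4 (left): focus=T path=0/0 depth=2 children=['W', 'N'] left=[] right=['E'] parent=F
Step 5 (left): INVALID

Answer: 5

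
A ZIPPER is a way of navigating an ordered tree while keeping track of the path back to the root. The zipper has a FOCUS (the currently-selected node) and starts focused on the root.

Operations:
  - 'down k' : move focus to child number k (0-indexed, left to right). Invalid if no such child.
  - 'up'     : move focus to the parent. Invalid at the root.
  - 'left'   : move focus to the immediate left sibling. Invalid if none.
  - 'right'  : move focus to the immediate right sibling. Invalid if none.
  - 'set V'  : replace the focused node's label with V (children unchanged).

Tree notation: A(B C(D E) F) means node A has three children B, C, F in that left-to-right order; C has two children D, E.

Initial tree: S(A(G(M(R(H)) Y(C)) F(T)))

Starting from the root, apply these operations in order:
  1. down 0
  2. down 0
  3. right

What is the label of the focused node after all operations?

Step 1 (down 0): focus=A path=0 depth=1 children=['G', 'F'] left=[] right=[] parent=S
Step 2 (down 0): focus=G path=0/0 depth=2 children=['M', 'Y'] left=[] right=['F'] parent=A
Step 3 (right): focus=F path=0/1 depth=2 children=['T'] left=['G'] right=[] parent=A

Answer: F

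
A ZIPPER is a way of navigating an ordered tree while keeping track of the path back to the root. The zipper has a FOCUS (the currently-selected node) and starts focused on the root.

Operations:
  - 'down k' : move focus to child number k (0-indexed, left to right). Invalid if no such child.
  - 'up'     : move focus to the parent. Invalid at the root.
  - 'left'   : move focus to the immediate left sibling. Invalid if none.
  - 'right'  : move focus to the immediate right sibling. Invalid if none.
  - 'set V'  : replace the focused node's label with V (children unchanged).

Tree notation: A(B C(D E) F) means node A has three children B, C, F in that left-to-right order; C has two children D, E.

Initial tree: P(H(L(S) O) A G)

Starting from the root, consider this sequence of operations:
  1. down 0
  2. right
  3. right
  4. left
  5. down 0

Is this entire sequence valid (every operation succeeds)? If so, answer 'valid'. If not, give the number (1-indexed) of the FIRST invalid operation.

Answer: 5

Derivation:
Step 1 (down 0): focus=H path=0 depth=1 children=['L', 'O'] left=[] right=['A', 'G'] parent=P
Step 2 (right): focus=A path=1 depth=1 children=[] left=['H'] right=['G'] parent=P
Step 3 (right): focus=G path=2 depth=1 children=[] left=['H', 'A'] right=[] parent=P
Step 4 (left): focus=A path=1 depth=1 children=[] left=['H'] right=['G'] parent=P
Step 5 (down 0): INVALID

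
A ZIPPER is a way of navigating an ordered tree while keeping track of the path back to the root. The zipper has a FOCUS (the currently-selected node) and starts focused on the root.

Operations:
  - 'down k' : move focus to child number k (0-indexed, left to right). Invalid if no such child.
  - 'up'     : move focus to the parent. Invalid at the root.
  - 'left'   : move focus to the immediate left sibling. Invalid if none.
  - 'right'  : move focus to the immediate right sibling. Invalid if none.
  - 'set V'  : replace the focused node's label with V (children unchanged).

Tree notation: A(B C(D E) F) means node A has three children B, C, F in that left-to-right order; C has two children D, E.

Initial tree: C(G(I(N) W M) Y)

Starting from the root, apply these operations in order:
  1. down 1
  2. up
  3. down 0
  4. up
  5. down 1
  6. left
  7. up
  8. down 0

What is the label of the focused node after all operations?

Step 1 (down 1): focus=Y path=1 depth=1 children=[] left=['G'] right=[] parent=C
Step 2 (up): focus=C path=root depth=0 children=['G', 'Y'] (at root)
Step 3 (down 0): focus=G path=0 depth=1 children=['I', 'W', 'M'] left=[] right=['Y'] parent=C
Step 4 (up): focus=C path=root depth=0 children=['G', 'Y'] (at root)
Step 5 (down 1): focus=Y path=1 depth=1 children=[] left=['G'] right=[] parent=C
Step 6 (left): focus=G path=0 depth=1 children=['I', 'W', 'M'] left=[] right=['Y'] parent=C
Step 7 (up): focus=C path=root depth=0 children=['G', 'Y'] (at root)
Step 8 (down 0): focus=G path=0 depth=1 children=['I', 'W', 'M'] left=[] right=['Y'] parent=C

Answer: G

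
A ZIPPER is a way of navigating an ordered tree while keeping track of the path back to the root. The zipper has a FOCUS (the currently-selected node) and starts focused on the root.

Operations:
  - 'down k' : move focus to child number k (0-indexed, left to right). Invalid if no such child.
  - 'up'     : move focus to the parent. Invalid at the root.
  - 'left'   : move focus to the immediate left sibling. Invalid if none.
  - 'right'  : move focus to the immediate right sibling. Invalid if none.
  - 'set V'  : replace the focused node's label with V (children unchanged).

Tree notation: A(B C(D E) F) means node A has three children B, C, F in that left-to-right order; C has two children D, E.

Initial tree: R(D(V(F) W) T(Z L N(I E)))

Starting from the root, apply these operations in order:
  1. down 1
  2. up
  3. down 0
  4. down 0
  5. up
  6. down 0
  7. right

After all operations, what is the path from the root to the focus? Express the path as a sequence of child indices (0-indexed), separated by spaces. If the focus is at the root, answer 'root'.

Step 1 (down 1): focus=T path=1 depth=1 children=['Z', 'L', 'N'] left=['D'] right=[] parent=R
Step 2 (up): focus=R path=root depth=0 children=['D', 'T'] (at root)
Step 3 (down 0): focus=D path=0 depth=1 children=['V', 'W'] left=[] right=['T'] parent=R
Step 4 (down 0): focus=V path=0/0 depth=2 children=['F'] left=[] right=['W'] parent=D
Step 5 (up): focus=D path=0 depth=1 children=['V', 'W'] left=[] right=['T'] parent=R
Step 6 (down 0): focus=V path=0/0 depth=2 children=['F'] left=[] right=['W'] parent=D
Step 7 (right): focus=W path=0/1 depth=2 children=[] left=['V'] right=[] parent=D

Answer: 0 1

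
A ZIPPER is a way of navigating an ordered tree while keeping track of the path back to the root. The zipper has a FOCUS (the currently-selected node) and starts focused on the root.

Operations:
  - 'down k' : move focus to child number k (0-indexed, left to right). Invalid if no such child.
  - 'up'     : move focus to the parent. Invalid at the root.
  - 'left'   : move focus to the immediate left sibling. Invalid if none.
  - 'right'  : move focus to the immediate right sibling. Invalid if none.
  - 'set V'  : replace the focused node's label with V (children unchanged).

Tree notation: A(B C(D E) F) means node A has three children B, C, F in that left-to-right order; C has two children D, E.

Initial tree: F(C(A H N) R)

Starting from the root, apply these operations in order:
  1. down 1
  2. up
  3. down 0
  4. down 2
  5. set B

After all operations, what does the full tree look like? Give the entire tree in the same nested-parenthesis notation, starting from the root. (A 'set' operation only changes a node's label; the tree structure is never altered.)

Answer: F(C(A H B) R)

Derivation:
Step 1 (down 1): focus=R path=1 depth=1 children=[] left=['C'] right=[] parent=F
Step 2 (up): focus=F path=root depth=0 children=['C', 'R'] (at root)
Step 3 (down 0): focus=C path=0 depth=1 children=['A', 'H', 'N'] left=[] right=['R'] parent=F
Step 4 (down 2): focus=N path=0/2 depth=2 children=[] left=['A', 'H'] right=[] parent=C
Step 5 (set B): focus=B path=0/2 depth=2 children=[] left=['A', 'H'] right=[] parent=C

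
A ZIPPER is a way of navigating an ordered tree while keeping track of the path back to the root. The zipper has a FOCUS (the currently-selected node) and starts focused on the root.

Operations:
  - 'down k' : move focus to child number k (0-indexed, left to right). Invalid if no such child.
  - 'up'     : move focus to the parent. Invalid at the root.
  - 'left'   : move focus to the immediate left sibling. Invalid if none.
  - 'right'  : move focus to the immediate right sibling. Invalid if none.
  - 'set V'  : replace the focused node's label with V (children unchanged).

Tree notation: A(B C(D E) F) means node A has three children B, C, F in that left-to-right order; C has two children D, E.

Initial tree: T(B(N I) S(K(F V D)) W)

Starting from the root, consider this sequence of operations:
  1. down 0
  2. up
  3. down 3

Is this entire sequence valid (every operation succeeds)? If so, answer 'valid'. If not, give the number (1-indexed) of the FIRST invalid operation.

Answer: 3

Derivation:
Step 1 (down 0): focus=B path=0 depth=1 children=['N', 'I'] left=[] right=['S', 'W'] parent=T
Step 2 (up): focus=T path=root depth=0 children=['B', 'S', 'W'] (at root)
Step 3 (down 3): INVALID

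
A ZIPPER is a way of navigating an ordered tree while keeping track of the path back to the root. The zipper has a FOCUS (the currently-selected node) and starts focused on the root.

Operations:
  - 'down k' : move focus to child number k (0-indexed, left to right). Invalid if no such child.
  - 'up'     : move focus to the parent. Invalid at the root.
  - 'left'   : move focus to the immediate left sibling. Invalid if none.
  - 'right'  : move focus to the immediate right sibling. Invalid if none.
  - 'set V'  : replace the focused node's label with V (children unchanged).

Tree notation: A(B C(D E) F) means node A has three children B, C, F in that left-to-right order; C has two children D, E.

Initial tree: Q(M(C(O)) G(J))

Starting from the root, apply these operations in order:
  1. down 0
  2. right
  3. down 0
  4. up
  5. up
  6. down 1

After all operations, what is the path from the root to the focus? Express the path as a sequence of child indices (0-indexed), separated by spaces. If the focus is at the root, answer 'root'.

Answer: 1

Derivation:
Step 1 (down 0): focus=M path=0 depth=1 children=['C'] left=[] right=['G'] parent=Q
Step 2 (right): focus=G path=1 depth=1 children=['J'] left=['M'] right=[] parent=Q
Step 3 (down 0): focus=J path=1/0 depth=2 children=[] left=[] right=[] parent=G
Step 4 (up): focus=G path=1 depth=1 children=['J'] left=['M'] right=[] parent=Q
Step 5 (up): focus=Q path=root depth=0 children=['M', 'G'] (at root)
Step 6 (down 1): focus=G path=1 depth=1 children=['J'] left=['M'] right=[] parent=Q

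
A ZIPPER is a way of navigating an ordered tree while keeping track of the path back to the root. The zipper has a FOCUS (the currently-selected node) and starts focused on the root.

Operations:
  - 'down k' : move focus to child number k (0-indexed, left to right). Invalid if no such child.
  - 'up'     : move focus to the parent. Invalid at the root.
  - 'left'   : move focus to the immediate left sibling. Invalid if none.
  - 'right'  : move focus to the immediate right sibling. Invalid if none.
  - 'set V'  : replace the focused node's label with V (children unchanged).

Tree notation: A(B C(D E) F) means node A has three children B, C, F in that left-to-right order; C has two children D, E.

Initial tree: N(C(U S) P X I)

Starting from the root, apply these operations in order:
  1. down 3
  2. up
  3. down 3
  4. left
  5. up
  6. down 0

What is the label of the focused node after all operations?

Step 1 (down 3): focus=I path=3 depth=1 children=[] left=['C', 'P', 'X'] right=[] parent=N
Step 2 (up): focus=N path=root depth=0 children=['C', 'P', 'X', 'I'] (at root)
Step 3 (down 3): focus=I path=3 depth=1 children=[] left=['C', 'P', 'X'] right=[] parent=N
Step 4 (left): focus=X path=2 depth=1 children=[] left=['C', 'P'] right=['I'] parent=N
Step 5 (up): focus=N path=root depth=0 children=['C', 'P', 'X', 'I'] (at root)
Step 6 (down 0): focus=C path=0 depth=1 children=['U', 'S'] left=[] right=['P', 'X', 'I'] parent=N

Answer: C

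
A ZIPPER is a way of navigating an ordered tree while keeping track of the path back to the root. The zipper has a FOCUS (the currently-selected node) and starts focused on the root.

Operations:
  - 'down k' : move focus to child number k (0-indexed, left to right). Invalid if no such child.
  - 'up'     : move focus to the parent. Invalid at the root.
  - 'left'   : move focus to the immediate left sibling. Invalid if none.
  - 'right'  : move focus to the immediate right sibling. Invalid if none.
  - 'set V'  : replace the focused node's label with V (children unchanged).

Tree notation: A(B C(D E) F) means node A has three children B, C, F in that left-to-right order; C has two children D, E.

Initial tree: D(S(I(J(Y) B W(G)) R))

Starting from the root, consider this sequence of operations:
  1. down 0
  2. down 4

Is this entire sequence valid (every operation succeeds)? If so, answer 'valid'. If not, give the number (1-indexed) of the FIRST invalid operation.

Answer: 2

Derivation:
Step 1 (down 0): focus=S path=0 depth=1 children=['I', 'R'] left=[] right=[] parent=D
Step 2 (down 4): INVALID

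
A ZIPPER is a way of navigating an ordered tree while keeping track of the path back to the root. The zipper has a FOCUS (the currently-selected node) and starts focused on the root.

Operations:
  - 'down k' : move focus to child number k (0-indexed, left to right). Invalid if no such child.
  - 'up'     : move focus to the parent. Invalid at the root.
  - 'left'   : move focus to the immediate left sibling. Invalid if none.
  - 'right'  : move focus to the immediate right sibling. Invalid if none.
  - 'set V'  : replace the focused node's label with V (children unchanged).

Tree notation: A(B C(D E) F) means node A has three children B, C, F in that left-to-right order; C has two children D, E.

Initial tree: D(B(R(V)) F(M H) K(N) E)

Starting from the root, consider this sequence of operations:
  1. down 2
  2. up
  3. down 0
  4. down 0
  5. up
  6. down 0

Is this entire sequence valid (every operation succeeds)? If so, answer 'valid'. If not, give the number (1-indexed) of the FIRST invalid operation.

Answer: valid

Derivation:
Step 1 (down 2): focus=K path=2 depth=1 children=['N'] left=['B', 'F'] right=['E'] parent=D
Step 2 (up): focus=D path=root depth=0 children=['B', 'F', 'K', 'E'] (at root)
Step 3 (down 0): focus=B path=0 depth=1 children=['R'] left=[] right=['F', 'K', 'E'] parent=D
Step 4 (down 0): focus=R path=0/0 depth=2 children=['V'] left=[] right=[] parent=B
Step 5 (up): focus=B path=0 depth=1 children=['R'] left=[] right=['F', 'K', 'E'] parent=D
Step 6 (down 0): focus=R path=0/0 depth=2 children=['V'] left=[] right=[] parent=B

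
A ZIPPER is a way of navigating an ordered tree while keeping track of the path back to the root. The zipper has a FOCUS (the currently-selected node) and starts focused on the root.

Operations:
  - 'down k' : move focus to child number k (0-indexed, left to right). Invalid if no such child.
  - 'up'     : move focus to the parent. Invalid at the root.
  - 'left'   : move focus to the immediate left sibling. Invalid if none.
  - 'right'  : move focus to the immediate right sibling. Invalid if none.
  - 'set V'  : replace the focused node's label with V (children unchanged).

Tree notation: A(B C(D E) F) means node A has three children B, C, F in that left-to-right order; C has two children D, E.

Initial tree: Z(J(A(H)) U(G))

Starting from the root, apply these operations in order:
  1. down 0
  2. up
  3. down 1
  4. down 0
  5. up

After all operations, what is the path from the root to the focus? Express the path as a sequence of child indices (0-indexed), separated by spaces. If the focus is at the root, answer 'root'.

Step 1 (down 0): focus=J path=0 depth=1 children=['A'] left=[] right=['U'] parent=Z
Step 2 (up): focus=Z path=root depth=0 children=['J', 'U'] (at root)
Step 3 (down 1): focus=U path=1 depth=1 children=['G'] left=['J'] right=[] parent=Z
Step 4 (down 0): focus=G path=1/0 depth=2 children=[] left=[] right=[] parent=U
Step 5 (up): focus=U path=1 depth=1 children=['G'] left=['J'] right=[] parent=Z

Answer: 1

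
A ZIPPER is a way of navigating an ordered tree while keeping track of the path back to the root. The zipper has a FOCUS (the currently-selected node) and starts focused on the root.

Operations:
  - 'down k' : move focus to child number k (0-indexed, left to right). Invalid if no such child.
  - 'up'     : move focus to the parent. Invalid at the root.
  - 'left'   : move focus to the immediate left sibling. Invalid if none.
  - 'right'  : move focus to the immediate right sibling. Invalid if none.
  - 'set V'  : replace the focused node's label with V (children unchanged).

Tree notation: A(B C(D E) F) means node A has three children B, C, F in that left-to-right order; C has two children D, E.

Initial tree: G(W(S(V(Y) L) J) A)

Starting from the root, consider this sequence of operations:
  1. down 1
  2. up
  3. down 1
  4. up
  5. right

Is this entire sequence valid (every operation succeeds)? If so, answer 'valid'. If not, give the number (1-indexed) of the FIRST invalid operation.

Step 1 (down 1): focus=A path=1 depth=1 children=[] left=['W'] right=[] parent=G
Step 2 (up): focus=G path=root depth=0 children=['W', 'A'] (at root)
Step 3 (down 1): focus=A path=1 depth=1 children=[] left=['W'] right=[] parent=G
Step 4 (up): focus=G path=root depth=0 children=['W', 'A'] (at root)
Step 5 (right): INVALID

Answer: 5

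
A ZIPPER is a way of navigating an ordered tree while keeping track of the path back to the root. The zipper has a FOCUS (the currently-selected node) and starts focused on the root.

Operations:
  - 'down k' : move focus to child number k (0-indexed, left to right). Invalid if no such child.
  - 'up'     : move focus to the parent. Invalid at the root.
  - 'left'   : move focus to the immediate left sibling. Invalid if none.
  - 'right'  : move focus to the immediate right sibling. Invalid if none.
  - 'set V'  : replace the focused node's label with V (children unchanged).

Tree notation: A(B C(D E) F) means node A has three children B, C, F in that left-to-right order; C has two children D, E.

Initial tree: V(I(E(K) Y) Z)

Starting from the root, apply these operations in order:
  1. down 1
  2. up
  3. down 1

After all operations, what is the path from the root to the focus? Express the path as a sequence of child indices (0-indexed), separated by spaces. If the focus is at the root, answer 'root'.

Answer: 1

Derivation:
Step 1 (down 1): focus=Z path=1 depth=1 children=[] left=['I'] right=[] parent=V
Step 2 (up): focus=V path=root depth=0 children=['I', 'Z'] (at root)
Step 3 (down 1): focus=Z path=1 depth=1 children=[] left=['I'] right=[] parent=V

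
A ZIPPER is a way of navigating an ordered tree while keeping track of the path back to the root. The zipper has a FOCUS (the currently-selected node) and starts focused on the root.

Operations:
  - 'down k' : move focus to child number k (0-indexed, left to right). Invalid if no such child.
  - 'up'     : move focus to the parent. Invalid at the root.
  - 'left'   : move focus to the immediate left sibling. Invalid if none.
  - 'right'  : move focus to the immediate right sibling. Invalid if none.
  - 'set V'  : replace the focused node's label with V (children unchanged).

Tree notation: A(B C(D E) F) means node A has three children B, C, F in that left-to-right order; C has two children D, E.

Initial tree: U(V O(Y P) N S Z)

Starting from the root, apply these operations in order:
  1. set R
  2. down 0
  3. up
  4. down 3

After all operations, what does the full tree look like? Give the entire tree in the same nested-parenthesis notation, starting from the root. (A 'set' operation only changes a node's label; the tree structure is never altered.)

Answer: R(V O(Y P) N S Z)

Derivation:
Step 1 (set R): focus=R path=root depth=0 children=['V', 'O', 'N', 'S', 'Z'] (at root)
Step 2 (down 0): focus=V path=0 depth=1 children=[] left=[] right=['O', 'N', 'S', 'Z'] parent=R
Step 3 (up): focus=R path=root depth=0 children=['V', 'O', 'N', 'S', 'Z'] (at root)
Step 4 (down 3): focus=S path=3 depth=1 children=[] left=['V', 'O', 'N'] right=['Z'] parent=R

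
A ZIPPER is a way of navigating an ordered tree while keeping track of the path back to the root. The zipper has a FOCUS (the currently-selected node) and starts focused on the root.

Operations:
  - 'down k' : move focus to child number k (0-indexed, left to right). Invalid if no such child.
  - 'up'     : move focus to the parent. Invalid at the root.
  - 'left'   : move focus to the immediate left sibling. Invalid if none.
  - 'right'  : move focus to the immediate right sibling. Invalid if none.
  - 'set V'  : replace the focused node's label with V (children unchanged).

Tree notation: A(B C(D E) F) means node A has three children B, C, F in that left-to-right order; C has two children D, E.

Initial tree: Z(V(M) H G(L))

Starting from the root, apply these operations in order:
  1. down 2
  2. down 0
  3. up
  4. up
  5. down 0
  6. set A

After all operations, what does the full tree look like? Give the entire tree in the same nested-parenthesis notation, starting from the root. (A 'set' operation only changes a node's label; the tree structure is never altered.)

Step 1 (down 2): focus=G path=2 depth=1 children=['L'] left=['V', 'H'] right=[] parent=Z
Step 2 (down 0): focus=L path=2/0 depth=2 children=[] left=[] right=[] parent=G
Step 3 (up): focus=G path=2 depth=1 children=['L'] left=['V', 'H'] right=[] parent=Z
Step 4 (up): focus=Z path=root depth=0 children=['V', 'H', 'G'] (at root)
Step 5 (down 0): focus=V path=0 depth=1 children=['M'] left=[] right=['H', 'G'] parent=Z
Step 6 (set A): focus=A path=0 depth=1 children=['M'] left=[] right=['H', 'G'] parent=Z

Answer: Z(A(M) H G(L))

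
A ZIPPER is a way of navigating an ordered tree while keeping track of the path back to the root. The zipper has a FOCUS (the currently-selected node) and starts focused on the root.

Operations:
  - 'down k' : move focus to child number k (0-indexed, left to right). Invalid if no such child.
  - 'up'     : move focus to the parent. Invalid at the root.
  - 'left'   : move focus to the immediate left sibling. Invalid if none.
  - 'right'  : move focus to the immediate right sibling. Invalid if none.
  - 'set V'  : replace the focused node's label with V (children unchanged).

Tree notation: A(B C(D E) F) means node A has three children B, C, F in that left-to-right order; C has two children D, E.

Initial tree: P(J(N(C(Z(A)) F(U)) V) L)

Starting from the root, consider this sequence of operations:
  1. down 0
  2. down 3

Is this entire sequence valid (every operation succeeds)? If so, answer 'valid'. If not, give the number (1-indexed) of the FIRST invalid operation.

Step 1 (down 0): focus=J path=0 depth=1 children=['N', 'V'] left=[] right=['L'] parent=P
Step 2 (down 3): INVALID

Answer: 2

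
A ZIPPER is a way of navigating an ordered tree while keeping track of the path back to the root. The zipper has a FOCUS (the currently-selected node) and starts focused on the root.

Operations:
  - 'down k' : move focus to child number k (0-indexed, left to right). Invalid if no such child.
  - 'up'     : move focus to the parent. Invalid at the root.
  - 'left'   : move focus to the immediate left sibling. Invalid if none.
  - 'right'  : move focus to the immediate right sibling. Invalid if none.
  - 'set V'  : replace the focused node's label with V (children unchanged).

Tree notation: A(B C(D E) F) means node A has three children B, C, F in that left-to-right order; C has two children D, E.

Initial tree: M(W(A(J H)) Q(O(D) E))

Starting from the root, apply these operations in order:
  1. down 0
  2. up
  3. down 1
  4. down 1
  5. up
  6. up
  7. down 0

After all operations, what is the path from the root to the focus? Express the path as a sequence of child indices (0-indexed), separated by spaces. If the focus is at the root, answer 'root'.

Answer: 0

Derivation:
Step 1 (down 0): focus=W path=0 depth=1 children=['A'] left=[] right=['Q'] parent=M
Step 2 (up): focus=M path=root depth=0 children=['W', 'Q'] (at root)
Step 3 (down 1): focus=Q path=1 depth=1 children=['O', 'E'] left=['W'] right=[] parent=M
Step 4 (down 1): focus=E path=1/1 depth=2 children=[] left=['O'] right=[] parent=Q
Step 5 (up): focus=Q path=1 depth=1 children=['O', 'E'] left=['W'] right=[] parent=M
Step 6 (up): focus=M path=root depth=0 children=['W', 'Q'] (at root)
Step 7 (down 0): focus=W path=0 depth=1 children=['A'] left=[] right=['Q'] parent=M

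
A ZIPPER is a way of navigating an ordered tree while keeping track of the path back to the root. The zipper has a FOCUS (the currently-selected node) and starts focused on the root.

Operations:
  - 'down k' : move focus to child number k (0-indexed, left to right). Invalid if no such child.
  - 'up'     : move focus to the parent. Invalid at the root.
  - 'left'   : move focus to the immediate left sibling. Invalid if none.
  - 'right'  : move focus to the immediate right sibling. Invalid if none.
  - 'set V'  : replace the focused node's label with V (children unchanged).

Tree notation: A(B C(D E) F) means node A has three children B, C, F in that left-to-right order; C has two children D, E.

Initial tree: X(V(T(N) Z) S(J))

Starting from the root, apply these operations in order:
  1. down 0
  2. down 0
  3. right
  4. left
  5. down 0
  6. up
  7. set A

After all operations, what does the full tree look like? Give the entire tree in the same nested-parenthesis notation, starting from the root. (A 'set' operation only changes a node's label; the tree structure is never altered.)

Step 1 (down 0): focus=V path=0 depth=1 children=['T', 'Z'] left=[] right=['S'] parent=X
Step 2 (down 0): focus=T path=0/0 depth=2 children=['N'] left=[] right=['Z'] parent=V
Step 3 (right): focus=Z path=0/1 depth=2 children=[] left=['T'] right=[] parent=V
Step 4 (left): focus=T path=0/0 depth=2 children=['N'] left=[] right=['Z'] parent=V
Step 5 (down 0): focus=N path=0/0/0 depth=3 children=[] left=[] right=[] parent=T
Step 6 (up): focus=T path=0/0 depth=2 children=['N'] left=[] right=['Z'] parent=V
Step 7 (set A): focus=A path=0/0 depth=2 children=['N'] left=[] right=['Z'] parent=V

Answer: X(V(A(N) Z) S(J))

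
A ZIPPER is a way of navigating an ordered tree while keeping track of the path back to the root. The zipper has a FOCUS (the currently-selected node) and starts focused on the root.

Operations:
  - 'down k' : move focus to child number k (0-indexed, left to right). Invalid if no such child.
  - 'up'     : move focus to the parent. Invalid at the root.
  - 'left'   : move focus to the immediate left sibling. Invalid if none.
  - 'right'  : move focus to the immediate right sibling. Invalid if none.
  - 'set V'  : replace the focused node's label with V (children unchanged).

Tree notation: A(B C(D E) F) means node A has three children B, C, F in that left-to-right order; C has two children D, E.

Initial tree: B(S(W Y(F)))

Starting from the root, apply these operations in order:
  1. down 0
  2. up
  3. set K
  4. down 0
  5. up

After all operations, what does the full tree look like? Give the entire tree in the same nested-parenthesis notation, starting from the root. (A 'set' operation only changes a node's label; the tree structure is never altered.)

Answer: K(S(W Y(F)))

Derivation:
Step 1 (down 0): focus=S path=0 depth=1 children=['W', 'Y'] left=[] right=[] parent=B
Step 2 (up): focus=B path=root depth=0 children=['S'] (at root)
Step 3 (set K): focus=K path=root depth=0 children=['S'] (at root)
Step 4 (down 0): focus=S path=0 depth=1 children=['W', 'Y'] left=[] right=[] parent=K
Step 5 (up): focus=K path=root depth=0 children=['S'] (at root)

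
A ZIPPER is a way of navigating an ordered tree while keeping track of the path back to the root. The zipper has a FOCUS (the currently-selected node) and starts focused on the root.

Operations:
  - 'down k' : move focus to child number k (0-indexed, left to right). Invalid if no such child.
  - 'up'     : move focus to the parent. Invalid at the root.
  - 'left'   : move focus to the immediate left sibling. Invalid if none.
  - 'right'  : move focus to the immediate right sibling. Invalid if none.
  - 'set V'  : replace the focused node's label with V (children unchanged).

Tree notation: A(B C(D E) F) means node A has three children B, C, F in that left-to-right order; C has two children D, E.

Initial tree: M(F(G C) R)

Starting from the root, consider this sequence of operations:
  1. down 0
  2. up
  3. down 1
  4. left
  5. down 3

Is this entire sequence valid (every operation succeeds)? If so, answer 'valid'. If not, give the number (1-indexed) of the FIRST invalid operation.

Step 1 (down 0): focus=F path=0 depth=1 children=['G', 'C'] left=[] right=['R'] parent=M
Step 2 (up): focus=M path=root depth=0 children=['F', 'R'] (at root)
Step 3 (down 1): focus=R path=1 depth=1 children=[] left=['F'] right=[] parent=M
Step 4 (left): focus=F path=0 depth=1 children=['G', 'C'] left=[] right=['R'] parent=M
Step 5 (down 3): INVALID

Answer: 5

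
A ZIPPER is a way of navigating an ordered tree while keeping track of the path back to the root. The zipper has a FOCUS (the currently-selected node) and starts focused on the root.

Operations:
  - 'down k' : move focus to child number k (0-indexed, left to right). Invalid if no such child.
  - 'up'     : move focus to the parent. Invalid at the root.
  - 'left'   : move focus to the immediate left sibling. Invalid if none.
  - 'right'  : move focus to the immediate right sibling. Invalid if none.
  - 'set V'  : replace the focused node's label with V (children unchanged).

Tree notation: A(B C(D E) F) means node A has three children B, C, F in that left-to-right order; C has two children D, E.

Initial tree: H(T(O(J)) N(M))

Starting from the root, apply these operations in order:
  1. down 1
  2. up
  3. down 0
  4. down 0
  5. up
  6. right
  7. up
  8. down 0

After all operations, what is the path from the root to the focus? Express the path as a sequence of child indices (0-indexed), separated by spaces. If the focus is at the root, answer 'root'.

Step 1 (down 1): focus=N path=1 depth=1 children=['M'] left=['T'] right=[] parent=H
Step 2 (up): focus=H path=root depth=0 children=['T', 'N'] (at root)
Step 3 (down 0): focus=T path=0 depth=1 children=['O'] left=[] right=['N'] parent=H
Step 4 (down 0): focus=O path=0/0 depth=2 children=['J'] left=[] right=[] parent=T
Step 5 (up): focus=T path=0 depth=1 children=['O'] left=[] right=['N'] parent=H
Step 6 (right): focus=N path=1 depth=1 children=['M'] left=['T'] right=[] parent=H
Step 7 (up): focus=H path=root depth=0 children=['T', 'N'] (at root)
Step 8 (down 0): focus=T path=0 depth=1 children=['O'] left=[] right=['N'] parent=H

Answer: 0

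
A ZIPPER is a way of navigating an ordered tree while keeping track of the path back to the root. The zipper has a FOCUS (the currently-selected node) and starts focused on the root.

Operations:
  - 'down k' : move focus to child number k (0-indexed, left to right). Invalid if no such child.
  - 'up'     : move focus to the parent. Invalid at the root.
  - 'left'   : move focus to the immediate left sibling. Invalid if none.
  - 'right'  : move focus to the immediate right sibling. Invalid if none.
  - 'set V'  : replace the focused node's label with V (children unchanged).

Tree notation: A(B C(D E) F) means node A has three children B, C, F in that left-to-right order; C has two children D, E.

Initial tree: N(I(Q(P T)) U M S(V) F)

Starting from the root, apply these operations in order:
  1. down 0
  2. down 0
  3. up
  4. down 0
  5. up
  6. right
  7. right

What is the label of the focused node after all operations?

Step 1 (down 0): focus=I path=0 depth=1 children=['Q'] left=[] right=['U', 'M', 'S', 'F'] parent=N
Step 2 (down 0): focus=Q path=0/0 depth=2 children=['P', 'T'] left=[] right=[] parent=I
Step 3 (up): focus=I path=0 depth=1 children=['Q'] left=[] right=['U', 'M', 'S', 'F'] parent=N
Step 4 (down 0): focus=Q path=0/0 depth=2 children=['P', 'T'] left=[] right=[] parent=I
Step 5 (up): focus=I path=0 depth=1 children=['Q'] left=[] right=['U', 'M', 'S', 'F'] parent=N
Step 6 (right): focus=U path=1 depth=1 children=[] left=['I'] right=['M', 'S', 'F'] parent=N
Step 7 (right): focus=M path=2 depth=1 children=[] left=['I', 'U'] right=['S', 'F'] parent=N

Answer: M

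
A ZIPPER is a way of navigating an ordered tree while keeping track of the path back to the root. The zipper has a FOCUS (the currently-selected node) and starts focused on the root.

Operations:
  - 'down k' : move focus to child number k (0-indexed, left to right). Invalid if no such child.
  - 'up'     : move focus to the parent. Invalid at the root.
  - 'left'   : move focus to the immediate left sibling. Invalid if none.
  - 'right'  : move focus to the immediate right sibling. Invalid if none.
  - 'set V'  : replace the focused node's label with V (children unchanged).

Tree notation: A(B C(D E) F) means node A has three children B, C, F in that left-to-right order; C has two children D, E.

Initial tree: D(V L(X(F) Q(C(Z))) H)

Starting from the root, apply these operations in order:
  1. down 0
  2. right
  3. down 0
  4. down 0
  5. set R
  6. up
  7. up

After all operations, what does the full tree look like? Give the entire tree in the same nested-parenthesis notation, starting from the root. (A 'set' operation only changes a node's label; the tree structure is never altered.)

Step 1 (down 0): focus=V path=0 depth=1 children=[] left=[] right=['L', 'H'] parent=D
Step 2 (right): focus=L path=1 depth=1 children=['X', 'Q'] left=['V'] right=['H'] parent=D
Step 3 (down 0): focus=X path=1/0 depth=2 children=['F'] left=[] right=['Q'] parent=L
Step 4 (down 0): focus=F path=1/0/0 depth=3 children=[] left=[] right=[] parent=X
Step 5 (set R): focus=R path=1/0/0 depth=3 children=[] left=[] right=[] parent=X
Step 6 (up): focus=X path=1/0 depth=2 children=['R'] left=[] right=['Q'] parent=L
Step 7 (up): focus=L path=1 depth=1 children=['X', 'Q'] left=['V'] right=['H'] parent=D

Answer: D(V L(X(R) Q(C(Z))) H)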